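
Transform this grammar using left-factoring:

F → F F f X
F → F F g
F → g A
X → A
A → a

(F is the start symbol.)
F → F F F'
F' → f X
F' → g
F → g A
X → A
A → a

Left-factoring transforms A → αβ₁ | αβ₂ into A → αA' and A' → β₁ | β₂
(α is the longest common prefix among the alternatives). Repeat until
no nonterminal has two alternatives with a common prefix.

Round 1: F has alternatives sharing prefix 'F F'. Introduce F': F → F F F'
  Add: F' → f X
  Add: F' → g

No remaining common prefixes — done.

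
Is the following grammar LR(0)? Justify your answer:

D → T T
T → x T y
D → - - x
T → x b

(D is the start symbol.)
Yes, the grammar is LR(0)

A grammar is LR(0) if no state in the canonical LR(0) collection has:
  - both a shift item (dot before a terminal) and a complete item (shift-reduce conflict), or
  - two or more complete items (reduce-reduce conflict; the accept item [D' → D .] counts as a complete item here).

Augment with D' → D and build the canonical LR(0) collection (I0 = CLOSURE({[D' → . D]}), then GOTO on every symbol after a dot until no new states appear). It has 11 states:
  I0: { [D → . - - x], [D → . T T], [D' → . D], [T → . x T y], [T → . x b] }  — shift
  I1: { [D → - . - x] }  — shift
  I2: { [D' → D .] }  — accept
  I3: { [D → T . T], [T → . x T y], [T → . x b] }  — shift
  I4: { [T → . x T y], [T → . x b], [T → x . T y], [T → x . b] }  — shift
  I5: { [T → x T . y] }  — shift
  I6: { [T → x b .] }  — reduce
  I7: { [T → x T y .] }  — reduce
  I8: { [D → T T .] }  — reduce
  I9: { [D → - - . x] }  — shift
  I10: { [D → - - x .] }  — reduce

Every state is either a pure shift/goto state or contains exactly one complete item and nothing to shift — no conflicts. The grammar is LR(0).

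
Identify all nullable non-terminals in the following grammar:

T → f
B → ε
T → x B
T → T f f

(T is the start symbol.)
{ 'B' }

A non-terminal is nullable if it can derive ε (the empty string): either it has an ε-production, or it has a production whose right-hand side consists entirely of nullable non-terminals.

ε-productions: B → ε
So B is immediately nullable.
No further non-terminal can be added: every production for the remaining non-terminals contains a terminal or a non-nullable non-terminal.
Nullable = { 'B' }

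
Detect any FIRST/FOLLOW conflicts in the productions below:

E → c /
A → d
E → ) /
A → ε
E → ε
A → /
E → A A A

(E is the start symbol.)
A FIRST/FOLLOW conflict occurs when a non-terminal N has a nullable alternative N → β (β ⇒* ε) and another alternative N → α with FIRST(α) ∩ FOLLOW(N) ≠ ∅: on such a lookahead the parser cannot decide between expanding α and letting N vanish via β.

Nullable non-terminals: A, E.
FIRST sets used below: FIRST(A) = { '/', 'd', ε }

A: nullable alternative(s) A → ε; FOLLOW(A) = { $, '/', 'd' }
  A → d: FIRST \ {ε} = { 'd' } — overlaps FOLLOW(A) on { 'd' }: CONFLICT
  A → ε: FIRST \ {ε} = { } — this is the only nullable alternative, skip
  A → /: FIRST \ {ε} = { '/' } — overlaps FOLLOW(A) on { '/' }: CONFLICT

E: nullable alternative(s) E → ε, E → A A A; FOLLOW(E) = { $ }
  E → c /: FIRST \ {ε} = { 'c' } — disjoint from FOLLOW(E)
  E → ) /: FIRST \ {ε} = { ')' } — disjoint from FOLLOW(E)
  E → ε: FIRST \ {ε} = { } — disjoint from FOLLOW(E)
  E → A A A: FIRST \ {ε} = { '/', 'd' } — disjoint from FOLLOW(E)

So the grammar has 2 FIRST/FOLLOW conflicts (marked CONFLICT above).

Answer: Yes. A → d with FOLLOW(A) on { 'd' }; A → '/' with FOLLOW(A) on { '/' }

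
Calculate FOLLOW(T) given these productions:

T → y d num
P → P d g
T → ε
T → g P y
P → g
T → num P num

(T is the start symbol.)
{ $ }

T is the start symbol, so $ ∈ FOLLOW(T).
T does not occur on any right-hand side.

Taking the union: FOLLOW(T) = { $ }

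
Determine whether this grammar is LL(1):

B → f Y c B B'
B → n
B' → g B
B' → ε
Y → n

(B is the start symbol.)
No. Predict set conflict for B': { 'g' }

A grammar is LL(1) if for each non-terminal N with multiple productions, the predict sets of those productions are pairwise disjoint, where PREDICT(N → α) = (FIRST(α) \ {ε}) ∪ (FOLLOW(N) if α ⇒* ε).

Relevant sets:
  FOLLOW(B') = { $, 'g' }

For B:
  PREDICT(B → f Y c B B') = { 'f' }
  PREDICT(B → n) = { 'n' }
For B':
  PREDICT(B' → g B) = { 'g' }
  PREDICT(B' → ε) = { $, 'g' }
Y has a single production, so nothing to check there.

Conflict found: Predict set conflict for B': { 'g' }
The grammar is NOT LL(1).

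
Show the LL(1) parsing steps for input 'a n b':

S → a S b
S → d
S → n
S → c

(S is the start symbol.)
LL(1) parsing maintains a stack (initially the start symbol over $) and the input. At each step: if the stack top is a terminal, match it against the current input token; if it is a non-terminal N, replace it with the RHS of M[N, lookahead] (the unique production whose predict set contains the lookahead).

Stack is shown with the top on the left.

Stack    Input    Action
------------------------
S $      a n b $  output S → a S b
a S b $  a n b $  match 'a'
S b $    n b $    output S → n
n b $    n b $    match 'n'
b $      b $      match 'b'
$        $        accept

The string is accepted.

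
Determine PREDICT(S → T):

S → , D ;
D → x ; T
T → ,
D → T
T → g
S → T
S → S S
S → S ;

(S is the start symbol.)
{ ',', 'g' }

PREDICT(S → T) = (FIRST(RHS) \ {ε}) ∪ (FOLLOW(S) if ε ∈ FIRST(RHS), i.e. RHS ⇒* ε)
FIRST(T) = { ',', 'g' }
FIRST(T) = { ',', 'g' }
ε ∉ FIRST(T), so FOLLOW(S) is not added.
PREDICT(S → T) = { ',', 'g' }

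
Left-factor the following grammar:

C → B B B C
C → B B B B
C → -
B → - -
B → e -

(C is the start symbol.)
Left-factoring transforms A → αβ₁ | αβ₂ into A → αA' and A' → β₁ | β₂
(α is the longest common prefix among the alternatives). Repeat until
no nonterminal has two alternatives with a common prefix.

Round 1: C has alternatives sharing prefix 'B B B'. Introduce C': C → B B B C'
  Add: C' → C
  Add: C' → B

No remaining common prefixes — done.

Resulting grammar:
C → B B B C'
C' → C
C' → B
C → -
B → - -
B → e -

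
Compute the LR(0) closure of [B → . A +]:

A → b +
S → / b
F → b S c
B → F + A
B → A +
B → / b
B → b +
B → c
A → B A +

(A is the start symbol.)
{ [A → . B A +], [A → . b +], [B → . / b], [B → . A +], [B → . F + A], [B → . b +], [B → . c], [F → . b S c] }

To compute CLOSURE, for each item [A → α.Bβ] where B is a non-terminal, add [B → .γ] for all productions B → γ; repeat for the newly added items until nothing changes.

Start with: [B → . A +]
  [B → . A +] has the dot before A: add [A → . b +], [A → . B A +]
  [A → . B A +] has the dot before B: add [B → . F + A], [B → . / b], [B → . b +], [B → . c]
  [B → . F + A] has the dot before F: add [F → . b S c]
No further items can be added.

CLOSURE = { [A → . B A +], [A → . b +], [B → . / b], [B → . A +], [B → . F + A], [B → . b +], [B → . c], [F → . b S c] }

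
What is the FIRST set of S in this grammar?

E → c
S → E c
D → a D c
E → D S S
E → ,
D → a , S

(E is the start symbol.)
{ ',', 'a', 'c' }

FIRST sets of the other non-terminals involved (by the same procedure, iterated to a fixed point):
  FIRST(E) = { ',', 'a', 'c' }

From S → E c:
  - E is a non-terminal: add FIRST(E) \ {ε} = { ',', 'a', 'c' }
    E is not nullable, so stop

Collecting: FIRST(S) = { ',', 'a', 'c' }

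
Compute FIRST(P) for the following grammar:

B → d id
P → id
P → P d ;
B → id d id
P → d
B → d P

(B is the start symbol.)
To compute FIRST(P), examine every production with P on the left-hand side, reading each right-hand side left to right until a non-nullable symbol is reached.

From P → id:
  - id is a terminal: add 'id' and stop
From P → P d ;:
  - P is the symbol being defined: contributes nothing new
    P is not nullable, so stop
From P → d:
  - d is a terminal: add 'd' and stop

Collecting: FIRST(P) = { 'd', 'id' }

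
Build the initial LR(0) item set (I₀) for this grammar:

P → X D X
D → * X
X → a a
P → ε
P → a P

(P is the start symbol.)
First, augment the grammar with P' → P
I₀ = CLOSURE({ [P' → . P] }):
  [P' → . P] has the dot before P: add [P → . X D X], [P → .], [P → . a P]
  [P → . X D X] has the dot before X: add [X → . a a]
No further items can be added.

I₀ = { [P → . X D X], [P → . a P], [P → .], [P' → . P], [X → . a a] }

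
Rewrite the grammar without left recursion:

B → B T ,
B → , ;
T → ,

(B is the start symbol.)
B → , ; B'
B' → T , B'
B' → ε
T → ,

B is directly left-recursive. The standard transformation for
  A → A α₁ | ... | A α_m | β₁ | ... | β_n
is
  A  → β₁ A' | ... | β_n A'
  A' → α₁ A' | ... | α_m A' | ε

B → , ; becomes B → , ; B'
B → B T , becomes B' → T , B'
Add B' → ε

Productions for other non-terminals are unchanged:
  T → ,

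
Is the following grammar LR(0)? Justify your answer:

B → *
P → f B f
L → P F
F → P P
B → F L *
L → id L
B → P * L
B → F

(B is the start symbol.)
No. Shift-reduce conflict between [B → F .] and [L → . id L]

A grammar is LR(0) if no state in the canonical LR(0) collection has:
  - both a shift item (dot before a terminal) and a complete item (shift-reduce conflict), or
  - two or more complete items (reduce-reduce conflict; the accept item [B' → B .] counts as a complete item here).

Augment with B' → B and build the canonical LR(0) collection (I0 = CLOSURE({[B' → . B]}), then GOTO on every symbol after a dot until no new states appear). It has 18 states:
  I0: { [B → . *], [B → . F L *], [B → . F], [B → . P * L], [B' → . B], [F → . P P], [P → . f B f] }  — shift
  I1: { [B → * .] }  — reduce
  I2: { [B' → B .] }  — accept
  I3: { [B → F . L *], [B → F .], [L → . P F], [L → . id L], [P → . f B f] }  — shift, reduce
  I4: { [B → P . * L], [F → P . P], [P → . f B f] }  — shift
  I5: { [B → . *], [B → . F L *], [B → . F], [B → . P * L], [F → . P P], [P → . f B f], [P → f . B f] }  — shift
  I6: { [P → f B . f] }  — shift
  I7: { [P → f B f .] }  — reduce
  I8: { [B → P * . L], [L → . P F], [L → . id L], [P → . f B f] }  — shift
  I9: { [F → P P .] }  — reduce
  I10: { [B → P * L .] }  — reduce
  I11: { [F → . P P], [L → P . F], [P → . f B f] }  — shift
  I12: { [L → . P F], [L → . id L], [L → id . L], [P → . f B f] }  — shift
  I13: { [L → id L .] }  — reduce
  I14: { [L → P F .] }  — reduce
  I15: { [F → P . P], [P → . f B f] }  — shift
  I16: { [B → F L . *] }  — shift
  I17: { [B → F L * .] }  — reduce

Conflict in state I3:
  Shift-reduce conflict between [B → F .] and [L → . id L]
So the grammar is NOT LR(0).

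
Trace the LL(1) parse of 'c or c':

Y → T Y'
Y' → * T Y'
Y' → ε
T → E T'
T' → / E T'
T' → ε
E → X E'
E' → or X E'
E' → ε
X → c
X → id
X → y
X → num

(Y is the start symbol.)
Stack is shown with the top on the left.

Stack            Input     Action
---------------------------------
Y $              c or c $  output Y → T Y'
T Y' $           c or c $  output T → E T'
E T' Y' $        c or c $  output E → X E'
X E' T' Y' $     c or c $  output X → c
c E' T' Y' $     c or c $  match 'c'
E' T' Y' $       or c $    output E' → or X E'
or X E' T' Y' $  or c $    match 'or'
X E' T' Y' $     c $       output X → c
c E' T' Y' $     c $       match 'c'
E' T' Y' $       $         output E' → ε
T' Y' $          $         output T' → ε
Y' $             $         output Y' → ε
$                $         accept

The string is accepted.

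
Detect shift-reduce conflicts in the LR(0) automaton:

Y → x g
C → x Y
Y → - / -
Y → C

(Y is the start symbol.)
A shift-reduce conflict occurs when an LR(0) state has both:
  - a complete (reduce) item [A → α .] (dot at the end), and
  - a shift item [B → β . c γ] (dot before a terminal).

Augment with Y' → Y and build the canonical LR(0) collection (I0 = CLOSURE({[Y' → . Y]}), then GOTO on every symbol after a dot until no new states appear). It has 9 states:
  I0: { [C → . x Y], [Y → . - / -], [Y → . C], [Y → . x g], [Y' → . Y] }  — shift
  I1: { [Y → - . / -] }  — shift
  I2: { [Y → C .] }  — reduce
  I3: { [Y' → Y .] }  — accept
  I4: { [C → . x Y], [C → x . Y], [Y → . - / -], [Y → . C], [Y → . x g], [Y → x . g] }  — shift
  I5: { [C → x Y .] }  — reduce
  I6: { [Y → x g .] }  — reduce
  I7: { [Y → - / . -] }  — shift
  I8: { [Y → - / - .] }  — reduce

No state contains both a complete item and a shift item.

Answer: No shift-reduce conflicts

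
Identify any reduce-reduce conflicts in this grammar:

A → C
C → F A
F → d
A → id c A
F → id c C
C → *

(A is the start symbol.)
Yes — I9: [A → C .] vs [F → id c C .]

A reduce-reduce conflict occurs when an LR(0) state has two complete items [A → α .] and [B → β .] — both call for a reduction, and with no lookahead the parser cannot choose between them.

Augment with A' → A and build the canonical LR(0) collection (I0 = CLOSURE({[A' → . A]}), then GOTO on every symbol after a dot until no new states appear). It has 11 states:
  I0: { [A → . C], [A → . id c A], [A' → . A], [C → . *], [C → . F A], [F → . d], [F → . id c C] }  — shift
  I1: { [C → * .] }  — reduce
  I2: { [A' → A .] }  — accept
  I3: { [A → C .] }  — reduce
  I4: { [A → . C], [A → . id c A], [C → . *], [C → . F A], [C → F . A], [F → . d], [F → . id c C] }  — shift
  I5: { [F → d .] }  — reduce
  I6: { [A → id . c A], [F → id . c C] }  — shift
  I7: { [A → . C], [A → . id c A], [A → id c . A], [C → . *], [C → . F A], [F → . d], [F → . id c C], [F → id c . C] }  — shift
  I8: { [A → id c A .] }  — reduce
  I9: { [A → C .], [F → id c C .] }  — 2 reduces
  I10: { [C → F A .] }  — reduce

I9 contains complete items [A → C .], [F → id c C .] — reduce-reduce conflict.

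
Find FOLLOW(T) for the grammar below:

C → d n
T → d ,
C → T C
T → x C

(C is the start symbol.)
In C → T C: T is followed by C, add FIRST(C) \ {ε} = { 'd', 'x' }

Taking the union: FOLLOW(T) = { 'd', 'x' }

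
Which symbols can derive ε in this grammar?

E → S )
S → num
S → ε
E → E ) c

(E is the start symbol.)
ε-productions: S → ε
So S is immediately nullable.
No further non-terminal can be added: every production for the remaining non-terminals contains a terminal or a non-nullable non-terminal.
Nullable = { 'S' }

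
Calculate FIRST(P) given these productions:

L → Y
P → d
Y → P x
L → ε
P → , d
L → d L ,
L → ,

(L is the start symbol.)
From P → d:
  - d is a terminal: add 'd' and stop
From P → , d:
  - ',' is a terminal: add ',' and stop

Collecting: FIRST(P) = { ',', 'd' }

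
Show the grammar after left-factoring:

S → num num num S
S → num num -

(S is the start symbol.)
Left-factoring transforms A → αβ₁ | αβ₂ into A → αA' and A' → β₁ | β₂
(α is the longest common prefix among the alternatives). Repeat until
no nonterminal has two alternatives with a common prefix.

Round 1: S has alternatives sharing prefix 'num num'. Introduce S': S → num num S'
  Add: S' → num S
  Add: S' → -

No remaining common prefixes — done.

Resulting grammar:
S → num num S'
S' → num S
S' → -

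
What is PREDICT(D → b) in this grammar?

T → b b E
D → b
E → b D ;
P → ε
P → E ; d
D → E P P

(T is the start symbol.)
PREDICT(D → b) = (FIRST(RHS) \ {ε}) ∪ (FOLLOW(D) if ε ∈ FIRST(RHS), i.e. RHS ⇒* ε)
FIRST(b) = { 'b' }
ε ∉ FIRST(b), so FOLLOW(D) is not added.
PREDICT(D → b) = { 'b' }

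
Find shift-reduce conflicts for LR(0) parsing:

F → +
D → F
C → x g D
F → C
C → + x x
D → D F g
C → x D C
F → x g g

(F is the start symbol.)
A shift-reduce conflict occurs when an LR(0) state has both:
  - a complete (reduce) item [A → α .] (dot at the end), and
  - a shift item [B → β . c γ] (dot before a terminal).

Augment with F' → F and build the canonical LR(0) collection (I0 = CLOSURE({[F' → . F]}), then GOTO on every symbol after a dot until no new states appear). It has 15 states:
  I0: { [C → . + x x], [C → . x D C], [C → . x g D], [F → . +], [F → . C], [F → . x g g], [F' → . F] }  — shift
  I1: { [C → + . x x], [F → + .] }  — shift, reduce
  I2: { [F → C .] }  — reduce
  I3: { [F' → F .] }  — accept
  I4: { [C → . + x x], [C → . x D C], [C → . x g D], [C → x . D C], [C → x . g D], [D → . D F g], [D → . F], [F → . +], [F → . C], [F → . x g g], [F → x . g g] }  — shift
  I5: { [C → . + x x], [C → . x D C], [C → . x g D], [C → x D . C], [D → D . F g], [F → . +], [F → . C], [F → . x g g] }  — shift
  I6: { [D → F .] }  — reduce
  I7: { [C → . + x x], [C → . x D C], [C → . x g D], [C → x g . D], [D → . D F g], [D → . F], [F → . +], [F → . C], [F → . x g g], [F → x g . g] }  — shift
  I8: { [C → . + x x], [C → . x D C], [C → . x g D], [C → x g D .], [D → D . F g], [F → . +], [F → . C], [F → . x g g] }  — shift, reduce
  I9: { [F → x g g .] }  — reduce
  I10: { [D → D F . g] }  — shift
  I11: { [D → D F g .] }  — reduce
  I12: { [C → x D C .], [F → C .] }  — 2 reduces
  I13: { [C → + x . x] }  — shift
  I14: { [C → + x x .] }  — reduce

I1 contains reduce item [F → + .] and shift item [C → + . x x] — shift-reduce conflict.
I8 contains reduce item [C → x g D .] and shift items [C → . + x x], [C → . x D C], [C → . x g D], [F → . +], [F → . x g g] — shift-reduce conflict.

Answer: Yes — I1: [F → + .] vs [C → + . x x]; I8: [C → x g D .] vs [C → . + x x]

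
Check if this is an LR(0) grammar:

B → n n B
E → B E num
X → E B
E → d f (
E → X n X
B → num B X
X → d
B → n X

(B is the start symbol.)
A grammar is LR(0) if no state in the canonical LR(0) collection has:
  - both a shift item (dot before a terminal) and a complete item (shift-reduce conflict), or
  - two or more complete items (reduce-reduce conflict; the accept item [B' → B .] counts as a complete item here).

Augment with B' → B and build the canonical LR(0) collection (I0 = CLOSURE({[B' → . B]}), then GOTO on every symbol after a dot until no new states appear). It has 20 states:
  I0: { [B → . n X], [B → . n n B], [B → . num B X], [B' → . B] }  — shift
  I1: { [B' → B .] }  — accept
  I2: { [B → . n X], [B → . n n B], [B → . num B X], [B → n . X], [B → n . n B], [E → . B E num], [E → . X n X], [E → . d f (], [X → . E B], [X → . d] }  — shift
  I3: { [B → . n X], [B → . n n B], [B → . num B X], [B → num . B X] }  — shift
  I4: { [B → . n X], [B → . n n B], [B → . num B X], [B → num B . X], [E → . B E num], [E → . X n X], [E → . d f (], [X → . E B], [X → . d] }  — shift
  I5: { [B → . n X], [B → . n n B], [B → . num B X], [E → . B E num], [E → . X n X], [E → . d f (], [E → B . E num], [X → . E B], [X → . d] }  — shift
  I6: { [B → . n X], [B → . n n B], [B → . num B X], [X → E . B] }  — shift
  I7: { [B → num B X .], [E → X . n X] }  — shift, reduce
  I8: { [E → d . f (], [X → d .] }  — shift, reduce
  I9: { [E → d f . (] }  — shift
  I10: { [E → d f ( .] }  — reduce
  I11: { [B → . n X], [B → . n n B], [B → . num B X], [E → . B E num], [E → . X n X], [E → . d f (], [E → X n . X], [X → . E B], [X → . d] }  — shift
  I12: { [E → X . n X], [E → X n X .] }  — shift, reduce
  I13: { [X → E B .] }  — reduce
  I14: { [B → . n X], [B → . n n B], [B → . num B X], [E → B E . num], [X → E . B] }  — shift
  I15: { [E → X . n X] }  — shift
  I16: { [B → . n X], [B → . n n B], [B → . num B X], [B → num . B X], [E → B E num .] }  — shift, reduce
  I17: { [B → n X .], [E → X . n X] }  — shift, reduce
  I18: { [B → . n X], [B → . n n B], [B → . num B X], [B → n . X], [B → n . n B], [B → n n . B], [E → . B E num], [E → . X n X], [E → . d f (], [X → . E B], [X → . d] }  — shift
  I19: { [B → . n X], [B → . n n B], [B → . num B X], [B → n n B .], [E → . B E num], [E → . X n X], [E → . d f (], [E → B . E num], [X → . E B], [X → . d] }  — shift, reduce

Conflict in state I7:
  Shift-reduce conflict between [B → num B X .] and [E → X . n X]
So the grammar is NOT LR(0).

Answer: No. Shift-reduce conflict between [B → num B X .] and [E → X . n X]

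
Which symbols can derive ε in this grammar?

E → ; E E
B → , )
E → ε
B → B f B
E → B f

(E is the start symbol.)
ε-productions: E → ε
So E is immediately nullable.
No further non-terminal can be added: every production for the remaining non-terminals contains a terminal or a non-nullable non-terminal.
Nullable = { 'E' }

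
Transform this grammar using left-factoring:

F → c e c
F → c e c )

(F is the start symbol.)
F → c e c F'
F' → ε
F' → )

Left-factoring transforms A → αβ₁ | αβ₂ into A → αA' and A' → β₁ | β₂
(α is the longest common prefix among the alternatives). Repeat until
no nonterminal has two alternatives with a common prefix.

Round 1: F has alternatives sharing prefix 'c e c'. Introduce F': F → c e c F'
  Add: F' → ε
  Add: F' → )

No remaining common prefixes — done.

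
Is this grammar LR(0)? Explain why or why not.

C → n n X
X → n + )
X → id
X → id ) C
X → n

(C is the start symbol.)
A grammar is LR(0) if no state in the canonical LR(0) collection has:
  - both a shift item (dot before a terminal) and a complete item (shift-reduce conflict), or
  - two or more complete items (reduce-reduce conflict; the accept item [C' → C .] counts as a complete item here).

Augment with C' → C and build the canonical LR(0) collection (I0 = CLOSURE({[C' → . C]}), then GOTO on every symbol after a dot until no new states appear). It has 11 states:
  I0: { [C → . n n X], [C' → . C] }  — shift
  I1: { [C' → C .] }  — accept
  I2: { [C → n . n X] }  — shift
  I3: { [C → n n . X], [X → . id ) C], [X → . id], [X → . n + )], [X → . n] }  — shift
  I4: { [C → n n X .] }  — reduce
  I5: { [X → id . ) C], [X → id .] }  — shift, reduce
  I6: { [X → n . + )], [X → n .] }  — shift, reduce
  I7: { [X → n + . )] }  — shift
  I8: { [X → n + ) .] }  — reduce
  I9: { [C → . n n X], [X → id ) . C] }  — shift
  I10: { [X → id ) C .] }  — reduce

Conflict in state I5:
  Shift-reduce conflict between [X → id .] and [X → id . ) C]
So the grammar is NOT LR(0).

Answer: No. Shift-reduce conflict between [X → id .] and [X → id . ) C]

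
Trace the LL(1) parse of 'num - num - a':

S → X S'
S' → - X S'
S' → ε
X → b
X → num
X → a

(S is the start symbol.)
Stack is shown with the top on the left.

Stack     Input            Action
---------------------------------
S $       num - num - a $  output S → X S'
X S' $    num - num - a $  output X → num
num S' $  num - num - a $  match 'num'
S' $      - num - a $      output S' → - X S'
- X S' $  - num - a $      match '-'
X S' $    num - a $        output X → num
num S' $  num - a $        match 'num'
S' $      - a $            output S' → - X S'
- X S' $  - a $            match '-'
X S' $    a $              output X → a
a S' $    a $              match 'a'
S' $      $                output S' → ε
$         $                accept

The string is accepted.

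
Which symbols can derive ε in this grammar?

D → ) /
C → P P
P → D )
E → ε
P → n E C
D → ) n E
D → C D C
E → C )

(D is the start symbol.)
{ 'E' }

ε-productions: E → ε
So E is immediately nullable.
No further non-terminal can be added: every production for the remaining non-terminals contains a terminal or a non-nullable non-terminal.
Nullable = { 'E' }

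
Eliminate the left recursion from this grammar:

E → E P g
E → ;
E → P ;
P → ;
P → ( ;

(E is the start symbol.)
E → ; E'
E → P ; E'
E' → P g E'
E' → ε
P → ;
P → ( ;

E is directly left-recursive. The standard transformation for
  A → A α₁ | ... | A α_m | β₁ | ... | β_n
is
  A  → β₁ A' | ... | β_n A'
  A' → α₁ A' | ... | α_m A' | ε

E → ; becomes E → ; E'
E → P ; becomes E → P ; E'
E → E P g becomes E' → P g E'
Add E' → ε

Productions for other non-terminals are unchanged:
  P → ;
  P → ( ;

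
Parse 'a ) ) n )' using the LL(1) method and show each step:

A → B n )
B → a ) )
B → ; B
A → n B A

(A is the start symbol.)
Stack is shown with the top on the left.

Stack        Input        Action
--------------------------------
A $          a ) ) n ) $  output A → B n )
B n ) $      a ) ) n ) $  output B → a ) )
a ) ) n ) $  a ) ) n ) $  match 'a'
) ) n ) $    ) ) n ) $    match ')'
) n ) $      ) n ) $      match ')'
n ) $        n ) $        match 'n'
) $          ) $          match ')'
$            $            accept

The string is accepted.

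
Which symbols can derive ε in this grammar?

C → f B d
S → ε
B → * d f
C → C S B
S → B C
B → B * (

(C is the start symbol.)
ε-productions: S → ε
So S is immediately nullable.
No further non-terminal can be added: every production for the remaining non-terminals contains a terminal or a non-nullable non-terminal.
Nullable = { 'S' }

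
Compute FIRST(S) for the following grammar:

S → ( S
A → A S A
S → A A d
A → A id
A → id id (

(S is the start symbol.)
{ '(', 'id' }

FIRST sets of the other non-terminals involved (by the same procedure, iterated to a fixed point):
  FIRST(A) = { 'id' }

From S → ( S:
  - '(' is a terminal: add '(' and stop
From S → A A d:
  - A is a non-terminal: add FIRST(A) \ {ε} = { 'id' }
    A is not nullable, so stop

Collecting: FIRST(S) = { '(', 'id' }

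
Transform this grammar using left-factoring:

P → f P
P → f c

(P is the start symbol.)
Left-factoring transforms A → αβ₁ | αβ₂ into A → αA' and A' → β₁ | β₂
(α is the longest common prefix among the alternatives). Repeat until
no nonterminal has two alternatives with a common prefix.

Round 1: P has alternatives sharing prefix 'f'. Introduce P': P → f P'
  Add: P' → P
  Add: P' → c

No remaining common prefixes — done.

Resulting grammar:
P → f P'
P' → P
P' → c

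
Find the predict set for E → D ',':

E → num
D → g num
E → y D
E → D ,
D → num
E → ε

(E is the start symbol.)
PREDICT(E → D ',') = (FIRST(RHS) \ {ε}) ∪ (FOLLOW(E) if ε ∈ FIRST(RHS), i.e. RHS ⇒* ε)
FIRST(D) = { 'g', 'num' }
FIRST(D ',') = { 'g', 'num' }
ε ∉ FIRST(D ','), so FOLLOW(E) is not added.
PREDICT(E → D ',') = { 'g', 'num' }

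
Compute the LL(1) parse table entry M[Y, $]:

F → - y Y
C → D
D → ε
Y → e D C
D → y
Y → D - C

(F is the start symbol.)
Empty (error entry)

To find M[Y, $], we find productions for Y where $ is in the predict set (PREDICT(N → α) = (FIRST(α) \ {ε}) ∪ (FOLLOW(N) if α ⇒* ε)).

Relevant sets:
  FIRST(D) = { 'y', ε }

Y → e D C: PREDICT = { 'e' }
Y → D - C: PREDICT = { '-', 'y' }

M[Y, $] is empty (no production applies)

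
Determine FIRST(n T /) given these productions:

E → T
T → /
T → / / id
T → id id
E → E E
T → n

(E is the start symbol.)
To compute FIRST(n T /), process the symbols left to right:
Symbol n is a terminal. Add 'n' and stop.
FIRST(n T /) = { 'n' }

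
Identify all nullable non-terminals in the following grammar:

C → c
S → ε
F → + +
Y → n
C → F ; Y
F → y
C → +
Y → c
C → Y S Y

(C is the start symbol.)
A non-terminal is nullable if it can derive ε (the empty string): either it has an ε-production, or it has a production whose right-hand side consists entirely of nullable non-terminals.

ε-productions: S → ε
So S is immediately nullable.
No further non-terminal can be added: every production for the remaining non-terminals contains a terminal or a non-nullable non-terminal.
Nullable = { 'S' }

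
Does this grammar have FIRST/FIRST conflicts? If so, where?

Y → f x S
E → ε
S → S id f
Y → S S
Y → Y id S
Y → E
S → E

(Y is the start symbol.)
FIRST sets of the non-terminals at (or reachable through a nullable prefix from) the front of some alternative:
  FIRST(S) = { 'id', ε }
  FIRST(Y) = { 'f', 'id', ε }
  FIRST(E) = { ε }

Productions for Y:
  Y → f x S: FIRST = { 'f' }
  Y → S S: FIRST = { 'id', ε }
  Y → Y id S: FIRST = { 'f', 'id' }
  Y → E: FIRST = { ε }
Productions for S:
  S → S id f: FIRST = { 'id' }
  S → E: FIRST = { ε }
E has only one production, so no FIRST/FIRST conflict is possible there.

Conflict for Y: Y → f x S and Y → Y id S
  Overlap: { 'f' }
Conflict for Y: Y → S S and Y → Y id S
  Overlap: { 'id' }
Conflict for Y: Y → S S and Y → E
  Overlap: { ε }

Answer: Yes. Y → f x S / Y → Y id S on { 'f' }; Y → S S / Y → Y id S on { 'id' }; Y → S S / Y → E on { ε }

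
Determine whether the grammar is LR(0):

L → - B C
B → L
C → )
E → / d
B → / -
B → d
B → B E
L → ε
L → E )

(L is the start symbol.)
A grammar is LR(0) if no state in the canonical LR(0) collection has:
  - both a shift item (dot before a terminal) and a complete item (shift-reduce conflict), or
  - two or more complete items (reduce-reduce conflict; the accept item [L' → L .] counts as a complete item here).

Augment with L' → L and build the canonical LR(0) collection (I0 = CLOSURE({[L' → . L]}), then GOTO on every symbol after a dot until no new states appear). It has 15 states:
  I0: { [E → . / d], [L → . - B C], [L → . E )], [L → .], [L' → . L] }  — shift, reduce
  I1: { [B → . / -], [B → . B E], [B → . L], [B → . d], [E → . / d], [L → - . B C], [L → . - B C], [L → . E )], [L → .] }  — shift, reduce
  I2: { [E → / . d] }  — shift
  I3: { [L → E . )] }  — shift
  I4: { [L' → L .] }  — accept
  I5: { [L → E ) .] }  — reduce
  I6: { [E → / d .] }  — reduce
  I7: { [B → / . -], [E → / . d] }  — shift
  I8: { [B → B . E], [C → . )], [E → . / d], [L → - B . C] }  — shift
  I9: { [B → L .] }  — reduce
  I10: { [B → d .] }  — reduce
  I11: { [C → ) .] }  — reduce
  I12: { [L → - B C .] }  — reduce
  I13: { [B → B E .] }  — reduce
  I14: { [B → / - .] }  — reduce

Conflict in state I0:
  Shift-reduce conflict between [L → .] and [E → . / d]
So the grammar is NOT LR(0).

Answer: No. Shift-reduce conflict between [L → .] and [E → . / d]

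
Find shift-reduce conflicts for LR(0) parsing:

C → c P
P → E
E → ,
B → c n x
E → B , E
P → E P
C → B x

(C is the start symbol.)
Augment with C' → C and build the canonical LR(0) collection (I0 = CLOSURE({[C' → . C]}), then GOTO on every symbol after a dot until no new states appear). It has 15 states:
  I0: { [B → . c n x], [C → . B x], [C → . c P], [C' → . C] }  — shift
  I1: { [C → B . x] }  — shift
  I2: { [C' → C .] }  — accept
  I3: { [B → . c n x], [B → c . n x], [C → c . P], [E → . ,], [E → . B , E], [P → . E P], [P → . E] }  — shift
  I4: { [E → , .] }  — reduce
  I5: { [E → B . , E] }  — shift
  I6: { [B → . c n x], [E → . ,], [E → . B , E], [P → . E P], [P → . E], [P → E . P], [P → E .] }  — shift, reduce
  I7: { [C → c P .] }  — reduce
  I8: { [B → c . n x] }  — shift
  I9: { [B → c n . x] }  — shift
  I10: { [B → c n x .] }  — reduce
  I11: { [P → E P .] }  — reduce
  I12: { [B → . c n x], [E → . ,], [E → . B , E], [E → B , . E] }  — shift
  I13: { [E → B , E .] }  — reduce
  I14: { [C → B x .] }  — reduce

I6 contains reduce item [P → E .] and shift items [B → . c n x], [E → . ,] — shift-reduce conflict.

Answer: Yes — I6: [P → E .] vs [B → . c n x]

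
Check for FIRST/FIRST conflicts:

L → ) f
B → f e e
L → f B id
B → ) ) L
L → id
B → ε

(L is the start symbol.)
A FIRST/FIRST conflict occurs when two productions N → α and N → β for the same non-terminal have FIRST(α) ∩ FIRST(β) ≠ ∅ (with ε ∈ FIRST of a nullable right-hand side, so two nullable alternatives also conflict).

Productions for L:
  L → ) f: FIRST = { ')' }
  L → f B id: FIRST = { 'f' }
  L → id: FIRST = { 'id' }
Productions for B:
  B → f e e: FIRST = { 'f' }
  B → ) ) L: FIRST = { ')' }
  B → ε: FIRST = { ε }

All alternatives of each non-terminal have pairwise disjoint FIRST sets.

Answer: No FIRST/FIRST conflicts.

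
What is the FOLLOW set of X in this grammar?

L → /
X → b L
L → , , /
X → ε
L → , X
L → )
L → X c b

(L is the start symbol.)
To compute FOLLOW(X), find every occurrence of X on a right-hand side N → α X β: add FIRST(β) \ {ε}, and if β is empty or nullable also add FOLLOW(N). Iterate to a fixed point.

In L → , X: X is at the end, add FOLLOW(L)
In L → X c b: X is followed by c b, add FIRST(c b) \ {ε} = { 'c' }

The FOLLOW sets referred to above (computed the same way, to a fixed point):
  FOLLOW(L) = { $, 'c' }

Taking the union: FOLLOW(X) = { $, 'c' }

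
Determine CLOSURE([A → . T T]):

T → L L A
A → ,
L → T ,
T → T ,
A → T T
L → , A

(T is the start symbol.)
{ [A → . T T], [L → . , A], [L → . T ,], [T → . L L A], [T → . T ,] }

To compute CLOSURE, for each item [A → α.Bβ] where B is a non-terminal, add [B → .γ] for all productions B → γ; repeat for the newly added items until nothing changes.

Start with: [A → . T T]
  [A → . T T] has the dot before T: add [T → . L L A], [T → . T ,]
  [T → . L L A] has the dot before L: add [L → . T ,], [L → . , A]
No further items can be added.

CLOSURE = { [A → . T T], [L → . , A], [L → . T ,], [T → . L L A], [T → . T ,] }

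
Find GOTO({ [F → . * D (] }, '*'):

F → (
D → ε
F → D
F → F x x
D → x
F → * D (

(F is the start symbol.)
GOTO(I, '*') = CLOSURE({ [A → αX.β] : [A → α.Xβ] ∈ I, X = '*' })

Items with dot before '*', with the dot advanced:
  [F → . * D (] → [F → * . D (]
Closure of the advanced items:
  [F → * . D (] has the dot before D: add [D → .], [D → . x]

GOTO = { [D → . x], [D → .], [F → * . D (] }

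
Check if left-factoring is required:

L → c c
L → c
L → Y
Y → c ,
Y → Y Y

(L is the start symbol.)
Left-factoring is needed when two productions for the same non-terminal
share a common prefix on the right-hand side.

Productions for L:
  L → c c
  L → c
  L → Y
Productions for Y:
  Y → c ,
  Y → Y Y

Found common prefix 'c' in productions for L

Answer: Yes, L has productions with common prefix 'c'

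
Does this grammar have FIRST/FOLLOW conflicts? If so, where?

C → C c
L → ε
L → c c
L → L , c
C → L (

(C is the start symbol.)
A FIRST/FOLLOW conflict occurs when a non-terminal N has a nullable alternative N → β (β ⇒* ε) and another alternative N → α with FIRST(α) ∩ FOLLOW(N) ≠ ∅: on such a lookahead the parser cannot decide between expanding α and letting N vanish via β.

Nullable non-terminals: L.
FIRST sets used below: FIRST(L) = { ',', 'c', ε }

L: nullable alternative(s) L → ε; FOLLOW(L) = { '(', ',' }
  L → ε: FIRST \ {ε} = { } — this is the only nullable alternative, skip
  L → c c: FIRST \ {ε} = { 'c' } — disjoint from FOLLOW(L)
  L → L , c: FIRST \ {ε} = { ',', 'c' } — overlaps FOLLOW(L) on { ',' }: CONFLICT

C has no nullable alternative, so no FIRST/FOLLOW check is needed there.

So the grammar has 1 FIRST/FOLLOW conflict (marked CONFLICT above).

Answer: Yes. L → L ',' c with FOLLOW(L) on { ',' }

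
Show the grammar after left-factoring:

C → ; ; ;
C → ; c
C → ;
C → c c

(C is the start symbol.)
C → ; C'
C' → ; ;
C' → c
C' → ε
C → c c

Left-factoring transforms A → αβ₁ | αβ₂ into A → αA' and A' → β₁ | β₂
(α is the longest common prefix among the alternatives). Repeat until
no nonterminal has two alternatives with a common prefix.

Round 1: C has alternatives sharing prefix ';'. Introduce C': C → ; C'
  Add: C' → ; ;
  Add: C' → c
  Add: C' → ε

No remaining common prefixes — done.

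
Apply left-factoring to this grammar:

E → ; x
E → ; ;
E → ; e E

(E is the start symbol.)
Left-factoring transforms A → αβ₁ | αβ₂ into A → αA' and A' → β₁ | β₂
(α is the longest common prefix among the alternatives). Repeat until
no nonterminal has two alternatives with a common prefix.

Round 1: E has alternatives sharing prefix ';'. Introduce E': E → ; E'
  Add: E' → x
  Add: E' → ;
  Add: E' → e E

No remaining common prefixes — done.

Resulting grammar:
E → ; E'
E' → x
E' → ;
E' → e E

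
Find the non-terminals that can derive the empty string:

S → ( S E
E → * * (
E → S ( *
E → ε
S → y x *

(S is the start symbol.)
A non-terminal is nullable if it can derive ε (the empty string): either it has an ε-production, or it has a production whose right-hand side consists entirely of nullable non-terminals.

ε-productions: E → ε
So E is immediately nullable.
No further non-terminal can be added: every production for the remaining non-terminals contains a terminal or a non-nullable non-terminal.
Nullable = { 'E' }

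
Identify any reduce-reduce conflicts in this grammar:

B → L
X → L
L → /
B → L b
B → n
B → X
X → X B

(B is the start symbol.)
Yes — I3: [B → L .] vs [X → L .]

A reduce-reduce conflict occurs when an LR(0) state has two complete items [A → α .] and [B → β .] — both call for a reduction, and with no lookahead the parser cannot choose between them.

Augment with B' → B and build the canonical LR(0) collection (I0 = CLOSURE({[B' → . B]}), then GOTO on every symbol after a dot until no new states appear). It has 8 states:
  I0: { [B → . L b], [B → . L], [B → . X], [B → . n], [B' → . B], [L → . /], [X → . L], [X → . X B] }  — shift
  I1: { [L → / .] }  — reduce
  I2: { [B' → B .] }  — accept
  I3: { [B → L . b], [B → L .], [X → L .] }  — shift, 2 reduces
  I4: { [B → . L b], [B → . L], [B → . X], [B → . n], [B → X .], [L → . /], [X → . L], [X → . X B], [X → X . B] }  — shift, reduce
  I5: { [B → n .] }  — reduce
  I6: { [X → X B .] }  — reduce
  I7: { [B → L b .] }  — reduce

I3 contains complete items [B → L .], [X → L .] — reduce-reduce conflict.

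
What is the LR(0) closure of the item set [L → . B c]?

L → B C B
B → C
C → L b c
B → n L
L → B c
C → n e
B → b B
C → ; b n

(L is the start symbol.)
Start with: [L → . B c]
  [L → . B c] has the dot before B: add [B → . C], [B → . n L], [B → . b B]
  [B → . C] has the dot before C: add [C → . L b c], [C → . n e], [C → . ; b n]
  [C → . L b c] has the dot before L: add [L → . B C B]
No further items can be added.

CLOSURE = { [B → . C], [B → . b B], [B → . n L], [C → . ; b n], [C → . L b c], [C → . n e], [L → . B C B], [L → . B c] }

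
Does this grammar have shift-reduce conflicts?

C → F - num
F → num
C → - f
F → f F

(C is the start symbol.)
Augment with C' → C and build the canonical LR(0) collection (I0 = CLOSURE({[C' → . C]}), then GOTO on every symbol after a dot until no new states appear). It has 10 states:
  I0: { [C → . - f], [C → . F - num], [C' → . C], [F → . f F], [F → . num] }  — shift
  I1: { [C → - . f] }  — shift
  I2: { [C' → C .] }  — accept
  I3: { [C → F . - num] }  — shift
  I4: { [F → . f F], [F → . num], [F → f . F] }  — shift
  I5: { [F → num .] }  — reduce
  I6: { [F → f F .] }  — reduce
  I7: { [C → F - . num] }  — shift
  I8: { [C → F - num .] }  — reduce
  I9: { [C → - f .] }  — reduce

No state contains both a complete item and a shift item.

Answer: No shift-reduce conflicts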